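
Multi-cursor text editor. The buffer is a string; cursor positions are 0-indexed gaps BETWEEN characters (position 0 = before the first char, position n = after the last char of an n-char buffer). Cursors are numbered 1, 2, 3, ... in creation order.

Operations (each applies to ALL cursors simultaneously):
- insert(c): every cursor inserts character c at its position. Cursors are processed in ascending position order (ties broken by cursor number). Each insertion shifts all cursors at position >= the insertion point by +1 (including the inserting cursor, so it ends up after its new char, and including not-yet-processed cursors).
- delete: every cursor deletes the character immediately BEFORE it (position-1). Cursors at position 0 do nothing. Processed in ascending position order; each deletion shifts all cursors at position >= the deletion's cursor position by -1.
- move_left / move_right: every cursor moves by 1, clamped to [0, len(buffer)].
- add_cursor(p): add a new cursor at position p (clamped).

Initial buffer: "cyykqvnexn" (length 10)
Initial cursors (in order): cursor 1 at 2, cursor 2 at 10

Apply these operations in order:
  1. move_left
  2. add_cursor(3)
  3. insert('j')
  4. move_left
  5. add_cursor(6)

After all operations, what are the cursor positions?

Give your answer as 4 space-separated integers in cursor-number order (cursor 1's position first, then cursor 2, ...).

Answer: 1 11 4 6

Derivation:
After op 1 (move_left): buffer="cyykqvnexn" (len 10), cursors c1@1 c2@9, authorship ..........
After op 2 (add_cursor(3)): buffer="cyykqvnexn" (len 10), cursors c1@1 c3@3 c2@9, authorship ..........
After op 3 (insert('j')): buffer="cjyyjkqvnexjn" (len 13), cursors c1@2 c3@5 c2@12, authorship .1..3......2.
After op 4 (move_left): buffer="cjyyjkqvnexjn" (len 13), cursors c1@1 c3@4 c2@11, authorship .1..3......2.
After op 5 (add_cursor(6)): buffer="cjyyjkqvnexjn" (len 13), cursors c1@1 c3@4 c4@6 c2@11, authorship .1..3......2.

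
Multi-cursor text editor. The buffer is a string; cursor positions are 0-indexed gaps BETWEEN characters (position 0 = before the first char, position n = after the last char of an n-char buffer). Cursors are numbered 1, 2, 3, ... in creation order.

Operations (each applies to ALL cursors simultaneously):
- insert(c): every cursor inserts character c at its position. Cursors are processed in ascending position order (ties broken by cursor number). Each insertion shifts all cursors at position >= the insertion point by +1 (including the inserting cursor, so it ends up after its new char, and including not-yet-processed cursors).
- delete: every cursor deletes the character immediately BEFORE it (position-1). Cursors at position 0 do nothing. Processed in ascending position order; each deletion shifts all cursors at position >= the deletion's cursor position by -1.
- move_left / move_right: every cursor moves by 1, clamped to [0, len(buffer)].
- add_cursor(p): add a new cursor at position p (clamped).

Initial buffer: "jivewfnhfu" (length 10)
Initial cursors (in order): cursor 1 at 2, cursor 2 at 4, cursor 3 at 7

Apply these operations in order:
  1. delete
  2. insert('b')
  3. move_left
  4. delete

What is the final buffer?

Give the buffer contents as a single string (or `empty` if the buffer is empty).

After op 1 (delete): buffer="jvwfhfu" (len 7), cursors c1@1 c2@2 c3@4, authorship .......
After op 2 (insert('b')): buffer="jbvbwfbhfu" (len 10), cursors c1@2 c2@4 c3@7, authorship .1.2..3...
After op 3 (move_left): buffer="jbvbwfbhfu" (len 10), cursors c1@1 c2@3 c3@6, authorship .1.2..3...
After op 4 (delete): buffer="bbwbhfu" (len 7), cursors c1@0 c2@1 c3@3, authorship 12.3...

Answer: bbwbhfu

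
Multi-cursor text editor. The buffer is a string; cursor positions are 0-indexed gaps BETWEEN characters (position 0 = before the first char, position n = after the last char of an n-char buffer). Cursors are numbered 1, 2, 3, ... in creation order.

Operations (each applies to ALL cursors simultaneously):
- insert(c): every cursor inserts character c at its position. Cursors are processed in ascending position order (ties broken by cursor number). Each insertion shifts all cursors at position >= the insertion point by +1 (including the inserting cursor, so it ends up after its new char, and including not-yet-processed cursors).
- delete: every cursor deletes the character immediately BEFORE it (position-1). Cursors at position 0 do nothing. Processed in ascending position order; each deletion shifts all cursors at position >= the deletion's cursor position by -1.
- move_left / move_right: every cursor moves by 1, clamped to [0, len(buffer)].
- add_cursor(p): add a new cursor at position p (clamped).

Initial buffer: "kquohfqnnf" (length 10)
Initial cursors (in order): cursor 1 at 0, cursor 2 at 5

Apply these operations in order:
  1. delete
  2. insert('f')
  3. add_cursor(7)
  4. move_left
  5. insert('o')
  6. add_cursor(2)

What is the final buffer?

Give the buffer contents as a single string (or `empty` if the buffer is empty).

After op 1 (delete): buffer="kquofqnnf" (len 9), cursors c1@0 c2@4, authorship .........
After op 2 (insert('f')): buffer="fkquoffqnnf" (len 11), cursors c1@1 c2@6, authorship 1....2.....
After op 3 (add_cursor(7)): buffer="fkquoffqnnf" (len 11), cursors c1@1 c2@6 c3@7, authorship 1....2.....
After op 4 (move_left): buffer="fkquoffqnnf" (len 11), cursors c1@0 c2@5 c3@6, authorship 1....2.....
After op 5 (insert('o')): buffer="ofkquoofofqnnf" (len 14), cursors c1@1 c2@7 c3@9, authorship 11....223.....
After op 6 (add_cursor(2)): buffer="ofkquoofofqnnf" (len 14), cursors c1@1 c4@2 c2@7 c3@9, authorship 11....223.....

Answer: ofkquoofofqnnf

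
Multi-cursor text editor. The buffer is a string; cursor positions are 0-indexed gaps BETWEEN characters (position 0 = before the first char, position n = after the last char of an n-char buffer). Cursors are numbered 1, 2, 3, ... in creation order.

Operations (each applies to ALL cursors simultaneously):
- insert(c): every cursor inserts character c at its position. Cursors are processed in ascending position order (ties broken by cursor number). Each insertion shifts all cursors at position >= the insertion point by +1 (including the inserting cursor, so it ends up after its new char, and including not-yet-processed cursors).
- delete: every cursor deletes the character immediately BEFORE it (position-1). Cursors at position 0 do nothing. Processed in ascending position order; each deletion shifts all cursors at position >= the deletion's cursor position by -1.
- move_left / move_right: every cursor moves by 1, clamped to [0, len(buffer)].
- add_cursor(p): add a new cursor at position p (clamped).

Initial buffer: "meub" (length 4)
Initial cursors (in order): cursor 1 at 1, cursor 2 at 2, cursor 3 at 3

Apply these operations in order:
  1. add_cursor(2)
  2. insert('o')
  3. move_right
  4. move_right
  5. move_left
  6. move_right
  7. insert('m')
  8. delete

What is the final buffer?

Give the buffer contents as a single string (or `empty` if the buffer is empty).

After op 1 (add_cursor(2)): buffer="meub" (len 4), cursors c1@1 c2@2 c4@2 c3@3, authorship ....
After op 2 (insert('o')): buffer="moeoouob" (len 8), cursors c1@2 c2@5 c4@5 c3@7, authorship .1.24.3.
After op 3 (move_right): buffer="moeoouob" (len 8), cursors c1@3 c2@6 c4@6 c3@8, authorship .1.24.3.
After op 4 (move_right): buffer="moeoouob" (len 8), cursors c1@4 c2@7 c4@7 c3@8, authorship .1.24.3.
After op 5 (move_left): buffer="moeoouob" (len 8), cursors c1@3 c2@6 c4@6 c3@7, authorship .1.24.3.
After op 6 (move_right): buffer="moeoouob" (len 8), cursors c1@4 c2@7 c4@7 c3@8, authorship .1.24.3.
After op 7 (insert('m')): buffer="moeomouommbm" (len 12), cursors c1@5 c2@10 c4@10 c3@12, authorship .1.214.324.3
After op 8 (delete): buffer="moeoouob" (len 8), cursors c1@4 c2@7 c4@7 c3@8, authorship .1.24.3.

Answer: moeoouob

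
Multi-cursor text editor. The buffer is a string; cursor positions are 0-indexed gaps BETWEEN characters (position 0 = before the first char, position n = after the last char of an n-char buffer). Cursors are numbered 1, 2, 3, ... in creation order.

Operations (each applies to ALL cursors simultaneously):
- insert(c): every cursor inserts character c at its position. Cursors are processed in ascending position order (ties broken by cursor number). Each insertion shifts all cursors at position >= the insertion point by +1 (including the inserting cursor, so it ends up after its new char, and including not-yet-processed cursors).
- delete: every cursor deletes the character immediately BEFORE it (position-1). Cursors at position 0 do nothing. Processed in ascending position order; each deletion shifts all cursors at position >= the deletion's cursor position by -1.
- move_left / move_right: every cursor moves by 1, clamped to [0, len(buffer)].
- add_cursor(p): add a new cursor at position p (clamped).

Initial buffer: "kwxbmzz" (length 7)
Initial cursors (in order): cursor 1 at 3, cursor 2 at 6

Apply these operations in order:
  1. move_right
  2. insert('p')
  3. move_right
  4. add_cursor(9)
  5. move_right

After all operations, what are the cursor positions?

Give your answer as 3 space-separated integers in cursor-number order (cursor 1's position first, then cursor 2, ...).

After op 1 (move_right): buffer="kwxbmzz" (len 7), cursors c1@4 c2@7, authorship .......
After op 2 (insert('p')): buffer="kwxbpmzzp" (len 9), cursors c1@5 c2@9, authorship ....1...2
After op 3 (move_right): buffer="kwxbpmzzp" (len 9), cursors c1@6 c2@9, authorship ....1...2
After op 4 (add_cursor(9)): buffer="kwxbpmzzp" (len 9), cursors c1@6 c2@9 c3@9, authorship ....1...2
After op 5 (move_right): buffer="kwxbpmzzp" (len 9), cursors c1@7 c2@9 c3@9, authorship ....1...2

Answer: 7 9 9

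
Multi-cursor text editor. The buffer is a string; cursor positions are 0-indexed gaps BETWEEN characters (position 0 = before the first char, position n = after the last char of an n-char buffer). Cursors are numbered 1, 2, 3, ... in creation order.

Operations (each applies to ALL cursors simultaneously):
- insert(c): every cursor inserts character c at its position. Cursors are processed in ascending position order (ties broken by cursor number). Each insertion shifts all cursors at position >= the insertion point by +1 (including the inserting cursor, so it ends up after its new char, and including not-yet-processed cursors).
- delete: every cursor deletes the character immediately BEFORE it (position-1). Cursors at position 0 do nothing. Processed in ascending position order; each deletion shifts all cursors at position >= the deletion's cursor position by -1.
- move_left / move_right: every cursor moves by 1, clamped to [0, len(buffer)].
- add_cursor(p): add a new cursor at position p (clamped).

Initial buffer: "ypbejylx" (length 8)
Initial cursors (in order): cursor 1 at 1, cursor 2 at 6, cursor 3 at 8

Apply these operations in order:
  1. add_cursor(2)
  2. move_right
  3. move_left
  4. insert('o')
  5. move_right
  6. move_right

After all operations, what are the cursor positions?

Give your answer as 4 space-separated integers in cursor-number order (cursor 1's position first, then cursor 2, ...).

Answer: 4 11 12 6

Derivation:
After op 1 (add_cursor(2)): buffer="ypbejylx" (len 8), cursors c1@1 c4@2 c2@6 c3@8, authorship ........
After op 2 (move_right): buffer="ypbejylx" (len 8), cursors c1@2 c4@3 c2@7 c3@8, authorship ........
After op 3 (move_left): buffer="ypbejylx" (len 8), cursors c1@1 c4@2 c2@6 c3@7, authorship ........
After op 4 (insert('o')): buffer="yopobejyolox" (len 12), cursors c1@2 c4@4 c2@9 c3@11, authorship .1.4....2.3.
After op 5 (move_right): buffer="yopobejyolox" (len 12), cursors c1@3 c4@5 c2@10 c3@12, authorship .1.4....2.3.
After op 6 (move_right): buffer="yopobejyolox" (len 12), cursors c1@4 c4@6 c2@11 c3@12, authorship .1.4....2.3.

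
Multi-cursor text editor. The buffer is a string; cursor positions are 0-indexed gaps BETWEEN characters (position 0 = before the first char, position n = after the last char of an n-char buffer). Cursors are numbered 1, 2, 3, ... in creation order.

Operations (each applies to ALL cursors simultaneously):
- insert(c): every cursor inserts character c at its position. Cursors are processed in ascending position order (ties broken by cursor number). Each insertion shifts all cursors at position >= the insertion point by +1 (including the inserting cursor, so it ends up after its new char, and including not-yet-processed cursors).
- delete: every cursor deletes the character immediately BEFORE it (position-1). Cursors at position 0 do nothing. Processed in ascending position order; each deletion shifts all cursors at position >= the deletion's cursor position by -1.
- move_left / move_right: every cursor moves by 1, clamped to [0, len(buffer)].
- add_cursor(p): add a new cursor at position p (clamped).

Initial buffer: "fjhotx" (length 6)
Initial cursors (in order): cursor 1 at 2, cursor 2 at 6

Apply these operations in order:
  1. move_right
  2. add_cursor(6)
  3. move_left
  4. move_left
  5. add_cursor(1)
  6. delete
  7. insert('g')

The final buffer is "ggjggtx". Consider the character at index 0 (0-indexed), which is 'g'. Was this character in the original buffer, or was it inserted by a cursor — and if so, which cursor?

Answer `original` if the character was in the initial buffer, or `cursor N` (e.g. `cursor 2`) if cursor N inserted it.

After op 1 (move_right): buffer="fjhotx" (len 6), cursors c1@3 c2@6, authorship ......
After op 2 (add_cursor(6)): buffer="fjhotx" (len 6), cursors c1@3 c2@6 c3@6, authorship ......
After op 3 (move_left): buffer="fjhotx" (len 6), cursors c1@2 c2@5 c3@5, authorship ......
After op 4 (move_left): buffer="fjhotx" (len 6), cursors c1@1 c2@4 c3@4, authorship ......
After op 5 (add_cursor(1)): buffer="fjhotx" (len 6), cursors c1@1 c4@1 c2@4 c3@4, authorship ......
After op 6 (delete): buffer="jtx" (len 3), cursors c1@0 c4@0 c2@1 c3@1, authorship ...
After op 7 (insert('g')): buffer="ggjggtx" (len 7), cursors c1@2 c4@2 c2@5 c3@5, authorship 14.23..
Authorship (.=original, N=cursor N): 1 4 . 2 3 . .
Index 0: author = 1

Answer: cursor 1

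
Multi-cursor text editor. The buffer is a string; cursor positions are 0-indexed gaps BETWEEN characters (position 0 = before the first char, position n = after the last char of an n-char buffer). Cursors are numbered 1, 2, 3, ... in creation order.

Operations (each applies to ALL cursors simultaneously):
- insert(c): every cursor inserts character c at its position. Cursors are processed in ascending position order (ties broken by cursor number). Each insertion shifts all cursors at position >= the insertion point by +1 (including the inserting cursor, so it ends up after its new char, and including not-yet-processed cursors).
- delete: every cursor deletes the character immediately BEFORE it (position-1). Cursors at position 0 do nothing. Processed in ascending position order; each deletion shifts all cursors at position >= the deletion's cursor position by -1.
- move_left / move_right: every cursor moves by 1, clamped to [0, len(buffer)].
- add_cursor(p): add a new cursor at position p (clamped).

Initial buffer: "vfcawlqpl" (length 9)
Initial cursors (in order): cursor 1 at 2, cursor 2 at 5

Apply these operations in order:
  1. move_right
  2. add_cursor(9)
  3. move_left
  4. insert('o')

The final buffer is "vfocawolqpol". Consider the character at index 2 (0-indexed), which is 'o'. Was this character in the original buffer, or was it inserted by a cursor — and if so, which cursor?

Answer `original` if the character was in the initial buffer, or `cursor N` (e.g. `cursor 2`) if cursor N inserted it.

Answer: cursor 1

Derivation:
After op 1 (move_right): buffer="vfcawlqpl" (len 9), cursors c1@3 c2@6, authorship .........
After op 2 (add_cursor(9)): buffer="vfcawlqpl" (len 9), cursors c1@3 c2@6 c3@9, authorship .........
After op 3 (move_left): buffer="vfcawlqpl" (len 9), cursors c1@2 c2@5 c3@8, authorship .........
After op 4 (insert('o')): buffer="vfocawolqpol" (len 12), cursors c1@3 c2@7 c3@11, authorship ..1...2...3.
Authorship (.=original, N=cursor N): . . 1 . . . 2 . . . 3 .
Index 2: author = 1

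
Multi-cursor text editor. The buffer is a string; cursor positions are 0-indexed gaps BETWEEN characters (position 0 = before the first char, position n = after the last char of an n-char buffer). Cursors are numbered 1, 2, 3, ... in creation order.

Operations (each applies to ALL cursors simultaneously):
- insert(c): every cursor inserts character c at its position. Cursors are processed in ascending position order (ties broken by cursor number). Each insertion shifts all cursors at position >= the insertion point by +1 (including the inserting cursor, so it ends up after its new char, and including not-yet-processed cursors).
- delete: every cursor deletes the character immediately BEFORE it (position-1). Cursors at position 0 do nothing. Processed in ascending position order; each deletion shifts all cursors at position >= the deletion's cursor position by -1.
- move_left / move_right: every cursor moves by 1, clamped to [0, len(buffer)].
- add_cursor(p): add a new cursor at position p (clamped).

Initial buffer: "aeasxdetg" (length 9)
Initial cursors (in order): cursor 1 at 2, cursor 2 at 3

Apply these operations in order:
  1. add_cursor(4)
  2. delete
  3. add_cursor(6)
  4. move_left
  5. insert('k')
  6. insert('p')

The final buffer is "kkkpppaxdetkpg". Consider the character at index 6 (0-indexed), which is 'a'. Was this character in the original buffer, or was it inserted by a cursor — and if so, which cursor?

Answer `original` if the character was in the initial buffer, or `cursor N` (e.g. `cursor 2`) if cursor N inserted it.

Answer: original

Derivation:
After op 1 (add_cursor(4)): buffer="aeasxdetg" (len 9), cursors c1@2 c2@3 c3@4, authorship .........
After op 2 (delete): buffer="axdetg" (len 6), cursors c1@1 c2@1 c3@1, authorship ......
After op 3 (add_cursor(6)): buffer="axdetg" (len 6), cursors c1@1 c2@1 c3@1 c4@6, authorship ......
After op 4 (move_left): buffer="axdetg" (len 6), cursors c1@0 c2@0 c3@0 c4@5, authorship ......
After op 5 (insert('k')): buffer="kkkaxdetkg" (len 10), cursors c1@3 c2@3 c3@3 c4@9, authorship 123.....4.
After op 6 (insert('p')): buffer="kkkpppaxdetkpg" (len 14), cursors c1@6 c2@6 c3@6 c4@13, authorship 123123.....44.
Authorship (.=original, N=cursor N): 1 2 3 1 2 3 . . . . . 4 4 .
Index 6: author = original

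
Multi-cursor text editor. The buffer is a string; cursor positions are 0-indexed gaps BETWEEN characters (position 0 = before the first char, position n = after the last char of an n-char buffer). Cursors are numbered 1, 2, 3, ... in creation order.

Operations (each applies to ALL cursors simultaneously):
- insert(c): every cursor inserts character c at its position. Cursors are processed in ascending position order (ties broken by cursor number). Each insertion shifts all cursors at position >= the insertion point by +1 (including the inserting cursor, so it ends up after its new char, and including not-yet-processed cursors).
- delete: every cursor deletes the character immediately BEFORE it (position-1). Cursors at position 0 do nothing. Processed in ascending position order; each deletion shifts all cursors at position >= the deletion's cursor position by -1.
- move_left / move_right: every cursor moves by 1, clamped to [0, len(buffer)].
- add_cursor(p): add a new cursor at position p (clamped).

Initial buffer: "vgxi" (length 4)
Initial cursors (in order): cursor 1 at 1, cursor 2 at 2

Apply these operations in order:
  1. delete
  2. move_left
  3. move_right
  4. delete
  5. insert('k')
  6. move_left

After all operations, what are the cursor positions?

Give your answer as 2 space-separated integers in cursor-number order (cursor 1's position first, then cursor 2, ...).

After op 1 (delete): buffer="xi" (len 2), cursors c1@0 c2@0, authorship ..
After op 2 (move_left): buffer="xi" (len 2), cursors c1@0 c2@0, authorship ..
After op 3 (move_right): buffer="xi" (len 2), cursors c1@1 c2@1, authorship ..
After op 4 (delete): buffer="i" (len 1), cursors c1@0 c2@0, authorship .
After op 5 (insert('k')): buffer="kki" (len 3), cursors c1@2 c2@2, authorship 12.
After op 6 (move_left): buffer="kki" (len 3), cursors c1@1 c2@1, authorship 12.

Answer: 1 1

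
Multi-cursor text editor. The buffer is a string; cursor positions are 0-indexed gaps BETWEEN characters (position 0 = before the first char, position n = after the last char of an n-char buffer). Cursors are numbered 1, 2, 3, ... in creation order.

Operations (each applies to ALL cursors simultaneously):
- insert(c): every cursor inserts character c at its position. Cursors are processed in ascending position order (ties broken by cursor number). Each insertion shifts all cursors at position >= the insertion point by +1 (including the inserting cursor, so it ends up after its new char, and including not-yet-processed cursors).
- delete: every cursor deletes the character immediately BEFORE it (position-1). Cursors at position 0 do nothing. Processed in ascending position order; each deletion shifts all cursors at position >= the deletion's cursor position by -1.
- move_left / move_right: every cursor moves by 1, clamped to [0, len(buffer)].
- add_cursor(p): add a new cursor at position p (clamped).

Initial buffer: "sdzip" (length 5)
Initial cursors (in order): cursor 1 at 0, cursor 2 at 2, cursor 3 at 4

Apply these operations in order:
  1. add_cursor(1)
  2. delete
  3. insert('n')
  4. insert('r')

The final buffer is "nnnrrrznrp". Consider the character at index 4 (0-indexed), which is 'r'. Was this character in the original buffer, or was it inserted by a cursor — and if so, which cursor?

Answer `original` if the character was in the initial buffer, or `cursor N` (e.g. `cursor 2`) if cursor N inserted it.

After op 1 (add_cursor(1)): buffer="sdzip" (len 5), cursors c1@0 c4@1 c2@2 c3@4, authorship .....
After op 2 (delete): buffer="zp" (len 2), cursors c1@0 c2@0 c4@0 c3@1, authorship ..
After op 3 (insert('n')): buffer="nnnznp" (len 6), cursors c1@3 c2@3 c4@3 c3@5, authorship 124.3.
After op 4 (insert('r')): buffer="nnnrrrznrp" (len 10), cursors c1@6 c2@6 c4@6 c3@9, authorship 124124.33.
Authorship (.=original, N=cursor N): 1 2 4 1 2 4 . 3 3 .
Index 4: author = 2

Answer: cursor 2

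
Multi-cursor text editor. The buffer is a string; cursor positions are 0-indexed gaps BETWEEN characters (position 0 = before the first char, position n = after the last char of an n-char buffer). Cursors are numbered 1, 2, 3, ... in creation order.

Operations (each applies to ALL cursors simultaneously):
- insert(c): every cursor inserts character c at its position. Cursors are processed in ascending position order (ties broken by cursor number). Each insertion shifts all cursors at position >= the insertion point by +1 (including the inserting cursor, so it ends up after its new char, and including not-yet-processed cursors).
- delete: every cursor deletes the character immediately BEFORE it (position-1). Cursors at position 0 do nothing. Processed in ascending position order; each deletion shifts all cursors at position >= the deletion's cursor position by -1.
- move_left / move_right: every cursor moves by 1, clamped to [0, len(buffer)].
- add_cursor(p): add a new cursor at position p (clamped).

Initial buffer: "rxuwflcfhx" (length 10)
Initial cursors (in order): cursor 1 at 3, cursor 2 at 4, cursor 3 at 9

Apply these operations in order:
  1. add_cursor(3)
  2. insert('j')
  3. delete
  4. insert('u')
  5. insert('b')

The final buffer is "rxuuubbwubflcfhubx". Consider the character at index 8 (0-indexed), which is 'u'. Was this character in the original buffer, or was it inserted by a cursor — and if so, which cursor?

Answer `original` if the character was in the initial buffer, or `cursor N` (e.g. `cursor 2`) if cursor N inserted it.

Answer: cursor 2

Derivation:
After op 1 (add_cursor(3)): buffer="rxuwflcfhx" (len 10), cursors c1@3 c4@3 c2@4 c3@9, authorship ..........
After op 2 (insert('j')): buffer="rxujjwjflcfhjx" (len 14), cursors c1@5 c4@5 c2@7 c3@13, authorship ...14.2.....3.
After op 3 (delete): buffer="rxuwflcfhx" (len 10), cursors c1@3 c4@3 c2@4 c3@9, authorship ..........
After op 4 (insert('u')): buffer="rxuuuwuflcfhux" (len 14), cursors c1@5 c4@5 c2@7 c3@13, authorship ...14.2.....3.
After op 5 (insert('b')): buffer="rxuuubbwubflcfhubx" (len 18), cursors c1@7 c4@7 c2@10 c3@17, authorship ...1414.22.....33.
Authorship (.=original, N=cursor N): . . . 1 4 1 4 . 2 2 . . . . . 3 3 .
Index 8: author = 2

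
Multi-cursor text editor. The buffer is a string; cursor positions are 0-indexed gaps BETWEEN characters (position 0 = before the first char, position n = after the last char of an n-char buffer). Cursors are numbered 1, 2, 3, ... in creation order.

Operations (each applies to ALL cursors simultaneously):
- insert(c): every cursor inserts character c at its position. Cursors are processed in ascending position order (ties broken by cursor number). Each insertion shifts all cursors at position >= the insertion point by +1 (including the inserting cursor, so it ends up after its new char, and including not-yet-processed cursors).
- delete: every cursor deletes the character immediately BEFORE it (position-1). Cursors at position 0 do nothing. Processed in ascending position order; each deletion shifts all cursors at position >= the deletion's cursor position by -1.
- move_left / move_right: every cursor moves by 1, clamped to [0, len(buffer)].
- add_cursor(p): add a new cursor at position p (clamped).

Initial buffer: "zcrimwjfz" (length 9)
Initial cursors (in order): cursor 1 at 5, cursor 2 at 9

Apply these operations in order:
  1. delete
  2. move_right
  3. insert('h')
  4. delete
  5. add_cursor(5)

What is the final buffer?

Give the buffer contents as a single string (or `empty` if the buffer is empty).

After op 1 (delete): buffer="zcriwjf" (len 7), cursors c1@4 c2@7, authorship .......
After op 2 (move_right): buffer="zcriwjf" (len 7), cursors c1@5 c2@7, authorship .......
After op 3 (insert('h')): buffer="zcriwhjfh" (len 9), cursors c1@6 c2@9, authorship .....1..2
After op 4 (delete): buffer="zcriwjf" (len 7), cursors c1@5 c2@7, authorship .......
After op 5 (add_cursor(5)): buffer="zcriwjf" (len 7), cursors c1@5 c3@5 c2@7, authorship .......

Answer: zcriwjf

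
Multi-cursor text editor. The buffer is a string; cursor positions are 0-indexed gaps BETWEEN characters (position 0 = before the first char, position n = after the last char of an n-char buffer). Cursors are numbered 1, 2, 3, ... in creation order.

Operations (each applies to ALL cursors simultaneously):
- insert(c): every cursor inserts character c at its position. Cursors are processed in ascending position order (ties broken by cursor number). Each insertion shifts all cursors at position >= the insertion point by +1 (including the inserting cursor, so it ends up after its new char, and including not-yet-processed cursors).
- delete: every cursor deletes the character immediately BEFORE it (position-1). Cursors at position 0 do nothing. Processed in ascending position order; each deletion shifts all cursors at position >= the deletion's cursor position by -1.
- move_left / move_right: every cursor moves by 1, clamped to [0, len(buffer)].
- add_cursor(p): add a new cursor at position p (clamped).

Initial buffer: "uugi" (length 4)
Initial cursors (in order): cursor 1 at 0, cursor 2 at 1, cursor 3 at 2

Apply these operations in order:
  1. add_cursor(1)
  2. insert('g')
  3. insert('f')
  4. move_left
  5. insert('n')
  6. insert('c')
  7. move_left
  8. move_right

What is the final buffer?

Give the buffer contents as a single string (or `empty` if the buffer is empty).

Answer: gncfuggfnnccfugncfgi

Derivation:
After op 1 (add_cursor(1)): buffer="uugi" (len 4), cursors c1@0 c2@1 c4@1 c3@2, authorship ....
After op 2 (insert('g')): buffer="gugguggi" (len 8), cursors c1@1 c2@4 c4@4 c3@6, authorship 1.24.3..
After op 3 (insert('f')): buffer="gfuggffugfgi" (len 12), cursors c1@2 c2@7 c4@7 c3@10, authorship 11.2424.33..
After op 4 (move_left): buffer="gfuggffugfgi" (len 12), cursors c1@1 c2@6 c4@6 c3@9, authorship 11.2424.33..
After op 5 (insert('n')): buffer="gnfuggfnnfugnfgi" (len 16), cursors c1@2 c2@9 c4@9 c3@13, authorship 111.242244.333..
After op 6 (insert('c')): buffer="gncfuggfnnccfugncfgi" (len 20), cursors c1@3 c2@12 c4@12 c3@17, authorship 1111.24224244.3333..
After op 7 (move_left): buffer="gncfuggfnnccfugncfgi" (len 20), cursors c1@2 c2@11 c4@11 c3@16, authorship 1111.24224244.3333..
After op 8 (move_right): buffer="gncfuggfnnccfugncfgi" (len 20), cursors c1@3 c2@12 c4@12 c3@17, authorship 1111.24224244.3333..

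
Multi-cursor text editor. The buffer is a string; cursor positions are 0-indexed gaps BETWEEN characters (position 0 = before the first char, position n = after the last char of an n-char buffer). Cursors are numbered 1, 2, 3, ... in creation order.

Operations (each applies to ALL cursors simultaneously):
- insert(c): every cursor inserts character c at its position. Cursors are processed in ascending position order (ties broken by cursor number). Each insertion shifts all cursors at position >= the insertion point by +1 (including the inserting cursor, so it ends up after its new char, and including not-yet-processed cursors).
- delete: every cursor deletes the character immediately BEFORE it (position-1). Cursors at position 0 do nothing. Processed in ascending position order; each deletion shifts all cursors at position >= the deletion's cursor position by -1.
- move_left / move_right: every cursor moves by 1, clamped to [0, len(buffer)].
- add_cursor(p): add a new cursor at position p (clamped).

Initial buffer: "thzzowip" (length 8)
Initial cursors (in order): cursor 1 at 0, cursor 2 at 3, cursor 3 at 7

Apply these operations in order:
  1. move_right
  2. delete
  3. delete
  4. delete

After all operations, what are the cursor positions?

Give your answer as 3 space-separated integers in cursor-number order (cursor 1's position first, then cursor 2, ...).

After op 1 (move_right): buffer="thzzowip" (len 8), cursors c1@1 c2@4 c3@8, authorship ........
After op 2 (delete): buffer="hzowi" (len 5), cursors c1@0 c2@2 c3@5, authorship .....
After op 3 (delete): buffer="how" (len 3), cursors c1@0 c2@1 c3@3, authorship ...
After op 4 (delete): buffer="o" (len 1), cursors c1@0 c2@0 c3@1, authorship .

Answer: 0 0 1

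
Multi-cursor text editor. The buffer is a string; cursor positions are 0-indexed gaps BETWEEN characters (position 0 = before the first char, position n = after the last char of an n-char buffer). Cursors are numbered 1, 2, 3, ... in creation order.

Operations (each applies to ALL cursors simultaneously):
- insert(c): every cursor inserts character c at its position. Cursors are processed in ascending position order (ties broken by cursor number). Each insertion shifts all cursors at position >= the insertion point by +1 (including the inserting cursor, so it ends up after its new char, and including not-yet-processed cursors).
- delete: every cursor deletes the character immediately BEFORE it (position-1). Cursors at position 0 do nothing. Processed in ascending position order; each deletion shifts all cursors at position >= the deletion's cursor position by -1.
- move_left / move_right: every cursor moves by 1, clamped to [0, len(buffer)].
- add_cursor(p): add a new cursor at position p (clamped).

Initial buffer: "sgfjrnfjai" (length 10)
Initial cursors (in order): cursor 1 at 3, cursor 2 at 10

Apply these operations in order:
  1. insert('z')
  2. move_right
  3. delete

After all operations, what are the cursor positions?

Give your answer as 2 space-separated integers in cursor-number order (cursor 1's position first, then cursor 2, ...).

Answer: 4 10

Derivation:
After op 1 (insert('z')): buffer="sgfzjrnfjaiz" (len 12), cursors c1@4 c2@12, authorship ...1.......2
After op 2 (move_right): buffer="sgfzjrnfjaiz" (len 12), cursors c1@5 c2@12, authorship ...1.......2
After op 3 (delete): buffer="sgfzrnfjai" (len 10), cursors c1@4 c2@10, authorship ...1......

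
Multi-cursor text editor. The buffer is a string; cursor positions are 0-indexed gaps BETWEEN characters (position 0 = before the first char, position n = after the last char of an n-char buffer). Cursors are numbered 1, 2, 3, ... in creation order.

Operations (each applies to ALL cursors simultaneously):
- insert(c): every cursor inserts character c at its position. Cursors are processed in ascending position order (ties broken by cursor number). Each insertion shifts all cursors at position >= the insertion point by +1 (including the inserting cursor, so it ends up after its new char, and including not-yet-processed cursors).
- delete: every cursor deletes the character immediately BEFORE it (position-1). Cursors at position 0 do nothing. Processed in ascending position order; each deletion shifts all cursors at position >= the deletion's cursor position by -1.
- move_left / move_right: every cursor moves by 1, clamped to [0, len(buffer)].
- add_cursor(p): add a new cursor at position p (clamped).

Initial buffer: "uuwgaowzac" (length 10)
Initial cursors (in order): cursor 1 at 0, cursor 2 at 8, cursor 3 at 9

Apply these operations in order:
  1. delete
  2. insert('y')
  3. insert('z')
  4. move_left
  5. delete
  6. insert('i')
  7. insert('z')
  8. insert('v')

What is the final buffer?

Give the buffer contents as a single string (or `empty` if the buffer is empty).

Answer: izvzuuwgaowyiizzvvzc

Derivation:
After op 1 (delete): buffer="uuwgaowc" (len 8), cursors c1@0 c2@7 c3@7, authorship ........
After op 2 (insert('y')): buffer="yuuwgaowyyc" (len 11), cursors c1@1 c2@10 c3@10, authorship 1.......23.
After op 3 (insert('z')): buffer="yzuuwgaowyyzzc" (len 14), cursors c1@2 c2@13 c3@13, authorship 11.......2323.
After op 4 (move_left): buffer="yzuuwgaowyyzzc" (len 14), cursors c1@1 c2@12 c3@12, authorship 11.......2323.
After op 5 (delete): buffer="zuuwgaowyzc" (len 11), cursors c1@0 c2@9 c3@9, authorship 1.......23.
After op 6 (insert('i')): buffer="izuuwgaowyiizc" (len 14), cursors c1@1 c2@12 c3@12, authorship 11.......2233.
After op 7 (insert('z')): buffer="izzuuwgaowyiizzzc" (len 17), cursors c1@2 c2@15 c3@15, authorship 111.......223233.
After op 8 (insert('v')): buffer="izvzuuwgaowyiizzvvzc" (len 20), cursors c1@3 c2@18 c3@18, authorship 1111.......22323233.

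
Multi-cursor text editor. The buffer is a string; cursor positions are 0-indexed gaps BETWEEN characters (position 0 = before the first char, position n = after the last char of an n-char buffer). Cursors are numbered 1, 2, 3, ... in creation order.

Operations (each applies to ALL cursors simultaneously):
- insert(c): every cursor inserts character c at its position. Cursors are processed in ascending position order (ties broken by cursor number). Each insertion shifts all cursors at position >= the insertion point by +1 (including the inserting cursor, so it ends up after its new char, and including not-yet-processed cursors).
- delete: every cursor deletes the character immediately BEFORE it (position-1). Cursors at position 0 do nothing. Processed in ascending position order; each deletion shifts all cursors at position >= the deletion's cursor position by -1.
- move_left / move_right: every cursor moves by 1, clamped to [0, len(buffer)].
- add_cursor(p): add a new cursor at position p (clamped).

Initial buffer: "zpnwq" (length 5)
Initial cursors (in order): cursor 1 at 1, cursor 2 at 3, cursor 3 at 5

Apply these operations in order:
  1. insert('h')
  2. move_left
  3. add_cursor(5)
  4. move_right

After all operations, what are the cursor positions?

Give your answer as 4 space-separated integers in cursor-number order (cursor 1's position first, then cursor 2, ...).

After op 1 (insert('h')): buffer="zhpnhwqh" (len 8), cursors c1@2 c2@5 c3@8, authorship .1..2..3
After op 2 (move_left): buffer="zhpnhwqh" (len 8), cursors c1@1 c2@4 c3@7, authorship .1..2..3
After op 3 (add_cursor(5)): buffer="zhpnhwqh" (len 8), cursors c1@1 c2@4 c4@5 c3@7, authorship .1..2..3
After op 4 (move_right): buffer="zhpnhwqh" (len 8), cursors c1@2 c2@5 c4@6 c3@8, authorship .1..2..3

Answer: 2 5 8 6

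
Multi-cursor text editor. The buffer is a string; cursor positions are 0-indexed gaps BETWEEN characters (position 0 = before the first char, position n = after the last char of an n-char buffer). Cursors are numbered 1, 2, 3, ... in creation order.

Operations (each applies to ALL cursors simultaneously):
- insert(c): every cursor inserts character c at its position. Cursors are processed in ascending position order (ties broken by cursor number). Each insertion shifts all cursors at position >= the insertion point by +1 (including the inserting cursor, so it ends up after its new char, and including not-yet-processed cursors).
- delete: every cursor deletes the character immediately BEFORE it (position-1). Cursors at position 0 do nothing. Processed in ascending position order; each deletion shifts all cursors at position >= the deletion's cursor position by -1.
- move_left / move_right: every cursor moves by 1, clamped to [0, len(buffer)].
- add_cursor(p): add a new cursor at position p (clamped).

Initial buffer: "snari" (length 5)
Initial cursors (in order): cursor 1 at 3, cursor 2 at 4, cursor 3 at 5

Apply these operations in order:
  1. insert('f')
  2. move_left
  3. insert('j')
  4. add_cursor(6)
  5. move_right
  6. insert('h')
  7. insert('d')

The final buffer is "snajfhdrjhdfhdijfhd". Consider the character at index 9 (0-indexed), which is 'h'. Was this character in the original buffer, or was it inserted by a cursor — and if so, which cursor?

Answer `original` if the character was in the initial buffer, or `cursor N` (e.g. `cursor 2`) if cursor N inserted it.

After op 1 (insert('f')): buffer="snafrfif" (len 8), cursors c1@4 c2@6 c3@8, authorship ...1.2.3
After op 2 (move_left): buffer="snafrfif" (len 8), cursors c1@3 c2@5 c3@7, authorship ...1.2.3
After op 3 (insert('j')): buffer="snajfrjfijf" (len 11), cursors c1@4 c2@7 c3@10, authorship ...11.22.33
After op 4 (add_cursor(6)): buffer="snajfrjfijf" (len 11), cursors c1@4 c4@6 c2@7 c3@10, authorship ...11.22.33
After op 5 (move_right): buffer="snajfrjfijf" (len 11), cursors c1@5 c4@7 c2@8 c3@11, authorship ...11.22.33
After op 6 (insert('h')): buffer="snajfhrjhfhijfh" (len 15), cursors c1@6 c4@9 c2@11 c3@15, authorship ...111.2422.333
After op 7 (insert('d')): buffer="snajfhdrjhdfhdijfhd" (len 19), cursors c1@7 c4@11 c2@14 c3@19, authorship ...1111.244222.3333
Authorship (.=original, N=cursor N): . . . 1 1 1 1 . 2 4 4 2 2 2 . 3 3 3 3
Index 9: author = 4

Answer: cursor 4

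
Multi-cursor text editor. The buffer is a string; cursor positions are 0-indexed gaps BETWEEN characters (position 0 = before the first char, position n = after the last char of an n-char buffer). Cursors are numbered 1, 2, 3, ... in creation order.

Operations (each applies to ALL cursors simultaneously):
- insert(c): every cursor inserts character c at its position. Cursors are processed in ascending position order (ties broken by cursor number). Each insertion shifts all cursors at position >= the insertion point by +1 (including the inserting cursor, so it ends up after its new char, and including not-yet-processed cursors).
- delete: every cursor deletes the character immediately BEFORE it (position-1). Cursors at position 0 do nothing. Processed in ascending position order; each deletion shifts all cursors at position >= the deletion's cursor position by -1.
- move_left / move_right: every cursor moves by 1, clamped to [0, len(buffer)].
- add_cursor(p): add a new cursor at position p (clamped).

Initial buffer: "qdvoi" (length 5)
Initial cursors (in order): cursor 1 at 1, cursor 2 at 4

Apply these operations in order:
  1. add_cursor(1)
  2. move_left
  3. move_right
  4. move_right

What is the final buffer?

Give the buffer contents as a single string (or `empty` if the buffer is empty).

After op 1 (add_cursor(1)): buffer="qdvoi" (len 5), cursors c1@1 c3@1 c2@4, authorship .....
After op 2 (move_left): buffer="qdvoi" (len 5), cursors c1@0 c3@0 c2@3, authorship .....
After op 3 (move_right): buffer="qdvoi" (len 5), cursors c1@1 c3@1 c2@4, authorship .....
After op 4 (move_right): buffer="qdvoi" (len 5), cursors c1@2 c3@2 c2@5, authorship .....

Answer: qdvoi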